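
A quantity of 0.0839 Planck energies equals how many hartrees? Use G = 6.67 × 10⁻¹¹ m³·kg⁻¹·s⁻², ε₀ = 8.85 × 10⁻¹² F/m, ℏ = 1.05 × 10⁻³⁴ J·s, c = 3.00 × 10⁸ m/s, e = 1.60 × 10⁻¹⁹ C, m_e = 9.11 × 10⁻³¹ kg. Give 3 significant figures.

Planck energy: E_P = √(ℏc⁵/G) = 1.96 × 10⁹ J
hartree: E_h = m_e e⁴/(4πε₀ℏ)² = 4.38 × 10⁻¹⁸ J
0.0839 × 1.96 × 10⁹ / 4.38 × 10⁻¹⁸ = 3.75 × 10²⁵

3.75 × 10²⁵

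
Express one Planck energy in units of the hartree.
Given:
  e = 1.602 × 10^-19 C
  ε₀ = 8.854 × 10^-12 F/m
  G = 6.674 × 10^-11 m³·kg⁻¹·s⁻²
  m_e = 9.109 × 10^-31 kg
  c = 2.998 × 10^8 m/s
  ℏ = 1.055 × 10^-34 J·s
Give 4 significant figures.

4.494 × 10^26

Planck energy: E_P = √(ℏc⁵/G) = 1.957 × 10^9 J
hartree: E_h = m_e e⁴/(4πε₀ℏ)² = 4.354 × 10^-18 J
ratio = 1.957 × 10^9 / 4.354 × 10^-18 = 4.494 × 10^26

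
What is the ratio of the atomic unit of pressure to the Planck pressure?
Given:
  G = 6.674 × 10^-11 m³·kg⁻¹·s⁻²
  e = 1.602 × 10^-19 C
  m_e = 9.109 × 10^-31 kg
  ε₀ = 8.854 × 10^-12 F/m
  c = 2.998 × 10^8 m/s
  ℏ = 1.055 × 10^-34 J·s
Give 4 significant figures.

6.323 × 10^-101

atomic unit of pressure: P_au = E_h/a₀³ = m_e⁴e¹⁰/((4πε₀)⁵ℏ⁸) = 2.929 × 10^13 Pa
Planck pressure: p_P = c⁷/(ℏG²) = 4.632 × 10^113 Pa
ratio = 2.929 × 10^13 / 4.632 × 10^113 = 6.323 × 10^-101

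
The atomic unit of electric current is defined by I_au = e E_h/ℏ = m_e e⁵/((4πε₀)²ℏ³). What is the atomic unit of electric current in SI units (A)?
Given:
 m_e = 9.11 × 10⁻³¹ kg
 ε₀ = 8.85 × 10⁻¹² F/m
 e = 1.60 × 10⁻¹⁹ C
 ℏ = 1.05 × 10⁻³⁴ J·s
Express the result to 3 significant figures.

6.67 × 10⁻³ A

I_au = e E_h/ℏ = m_e e⁵/((4πε₀)²ℏ³)
E_h = 4.38 × 10⁻¹⁸ J
e·E_h/ℏ = 6.67 × 10⁻³ A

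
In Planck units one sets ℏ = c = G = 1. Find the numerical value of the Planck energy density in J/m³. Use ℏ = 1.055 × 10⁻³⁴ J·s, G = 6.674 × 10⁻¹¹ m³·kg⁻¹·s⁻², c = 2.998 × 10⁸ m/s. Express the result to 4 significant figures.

u_P = c⁷/(ℏG²)
  = 2.177 × 10⁵⁹ / 4.699 × 10⁻⁵⁵
  = 4.632 × 10¹¹³ J/m³

4.632 × 10¹¹³ J/m³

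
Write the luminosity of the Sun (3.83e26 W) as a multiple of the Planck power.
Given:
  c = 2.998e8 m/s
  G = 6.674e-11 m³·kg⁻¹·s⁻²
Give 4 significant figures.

Planck power: P_P = c⁵/G = 3.629e52 W.
3.83e26 / 3.629e52 = 1.055e-26

1.055e-26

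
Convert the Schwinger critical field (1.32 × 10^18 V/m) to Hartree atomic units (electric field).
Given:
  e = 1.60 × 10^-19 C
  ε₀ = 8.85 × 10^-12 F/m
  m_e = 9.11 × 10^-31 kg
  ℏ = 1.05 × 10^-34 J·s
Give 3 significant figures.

atomic unit of electric field: E_au = E_h/(e a₀) = m_e²e⁵/((4πε₀)³ℏ⁴) = 5.20 × 10^11 V/m.
1.32 × 10^18 / 5.20 × 10^11 = 2.54 × 10^6

2.54 × 10^6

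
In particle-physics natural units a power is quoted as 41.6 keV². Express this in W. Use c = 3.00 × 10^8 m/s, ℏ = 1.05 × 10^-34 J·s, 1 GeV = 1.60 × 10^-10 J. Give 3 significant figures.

1.01 × 10^4 W

Power is [E]/[T] = [E]²/ℏ.
1 GeV² → 1/ℏ × (1 GeV in J)² = 2.44 × 10^14 W.
Convert the energy scale: 41.6 keV² = 4.16 × 10^-11 GeV².
Result: 4.16 × 10^-11 × 2.44 × 10^14 = 1.01 × 10^4 W.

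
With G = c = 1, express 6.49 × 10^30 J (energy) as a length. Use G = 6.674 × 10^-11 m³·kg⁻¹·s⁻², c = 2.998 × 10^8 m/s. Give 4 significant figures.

Energy → length via G/c⁴.
6.49 × 10^30 J × (G/c⁴) = 5.362 × 10^-14 m

5.362 × 10^-14 m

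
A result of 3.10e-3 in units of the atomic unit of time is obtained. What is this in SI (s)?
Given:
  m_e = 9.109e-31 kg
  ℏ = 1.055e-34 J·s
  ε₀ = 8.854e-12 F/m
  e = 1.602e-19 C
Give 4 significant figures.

One atomic unit of time: τ_au = (4πε₀)²ℏ³/(m_e e⁴) = 2.423e-17 s.
3.10e-3 × 2.423e-17 s = 7.511e-20 s

7.511e-20 s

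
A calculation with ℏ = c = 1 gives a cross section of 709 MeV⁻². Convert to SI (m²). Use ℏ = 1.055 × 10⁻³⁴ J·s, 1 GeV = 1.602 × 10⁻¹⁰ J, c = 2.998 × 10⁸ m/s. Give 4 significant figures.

Area is [L]² = [E]⁻²·(ℏc)²; restore (ℏc)².
1 GeV⁻² → (ℏc)² × (1 GeV in J)⁻² = 3.898 × 10⁻³² m².
Convert the energy scale: 709 MeV⁻² = 7.09 × 10⁸ GeV⁻².
Result: 7.09 × 10⁸ × 3.898 × 10⁻³² = 2.764 × 10⁻²³ m².

2.764 × 10⁻²³ m²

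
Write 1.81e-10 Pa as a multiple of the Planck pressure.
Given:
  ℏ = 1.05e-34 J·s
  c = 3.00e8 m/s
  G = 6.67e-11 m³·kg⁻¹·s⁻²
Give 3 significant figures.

Planck pressure: p_P = c⁷/(ℏG²) = 4.68e113 Pa.
1.81e-10 / 4.68e113 = 3.87e-124

3.87e-124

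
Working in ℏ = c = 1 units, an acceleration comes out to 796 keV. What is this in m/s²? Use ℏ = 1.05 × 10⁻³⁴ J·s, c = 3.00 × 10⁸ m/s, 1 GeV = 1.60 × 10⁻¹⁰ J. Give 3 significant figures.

Acceleration is [L]/[T]² = c·[E]/ℏ.
1 GeV → c/ℏ × (1 GeV in J) = 4.57 × 10³² m/s².
Convert the energy scale: 796 keV = 7.96 × 10⁻⁴ GeV.
Result: 7.96 × 10⁻⁴ × 4.57 × 10³² = 3.64 × 10²⁹ m/s².

3.64 × 10²⁹ m/s²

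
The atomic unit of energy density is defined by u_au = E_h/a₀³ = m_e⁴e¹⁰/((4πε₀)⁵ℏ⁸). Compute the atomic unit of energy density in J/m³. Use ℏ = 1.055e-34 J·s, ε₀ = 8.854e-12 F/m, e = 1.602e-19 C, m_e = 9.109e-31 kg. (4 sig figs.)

u_au = E_h/a₀³ = m_e⁴e¹⁰/((4πε₀)⁵ℏ⁸)
E_h = 4.354e-18 J
a₀ = 5.297e-11 m
E_h/a₀³ = 2.929e13 J/m³

2.929e13 J/m³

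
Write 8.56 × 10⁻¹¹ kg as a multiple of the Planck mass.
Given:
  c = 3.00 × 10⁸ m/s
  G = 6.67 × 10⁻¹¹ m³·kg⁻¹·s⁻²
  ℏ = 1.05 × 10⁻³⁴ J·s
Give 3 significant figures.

3.94 × 10⁻³

Planck mass: m_P = √(ℏc/G) = 2.17 × 10⁻⁸ kg.
8.56 × 10⁻¹¹ / 2.17 × 10⁻⁸ = 3.94 × 10⁻³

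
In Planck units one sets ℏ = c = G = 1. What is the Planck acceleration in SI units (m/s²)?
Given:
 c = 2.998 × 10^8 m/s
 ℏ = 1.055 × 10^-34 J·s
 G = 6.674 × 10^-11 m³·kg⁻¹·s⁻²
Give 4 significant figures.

a_P = √(c⁷/(ℏG))
  = √(3.092 × 10^103)
  = 5.560 × 10^51 m/s²

5.560 × 10^51 m/s²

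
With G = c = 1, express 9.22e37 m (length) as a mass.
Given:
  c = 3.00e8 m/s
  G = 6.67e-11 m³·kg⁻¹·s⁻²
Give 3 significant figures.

1.24e65 kg

Length → mass via c²/G.
9.22e37 m × (c²/G) = 1.24e65 kg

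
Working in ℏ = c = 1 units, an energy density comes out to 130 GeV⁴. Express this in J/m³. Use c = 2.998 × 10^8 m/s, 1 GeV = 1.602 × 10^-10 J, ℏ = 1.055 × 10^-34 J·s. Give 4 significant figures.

2.706 × 10^39 J/m³

[E]/[L]³ = [E]⁴/(ℏc)³; restore (ℏc)⁻³.
1 GeV⁴ → 1/(ℏc)³ × (1 GeV in J)⁴ = 2.082 × 10^37 J/m³.
Result: 130 × 2.082 × 10^37 = 2.706 × 10^39 J/m³.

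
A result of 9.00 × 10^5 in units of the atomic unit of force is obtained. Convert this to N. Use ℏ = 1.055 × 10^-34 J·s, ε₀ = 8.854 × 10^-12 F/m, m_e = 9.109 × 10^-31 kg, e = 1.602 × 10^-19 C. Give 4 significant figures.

0.07398 N

One atomic unit of force: F_au = E_h/a₀ = m_e²e⁶/((4πε₀)³ℏ⁴) = 8.220 × 10^-8 N.
9.00 × 10^5 × 8.220 × 10^-8 N = 0.07398 N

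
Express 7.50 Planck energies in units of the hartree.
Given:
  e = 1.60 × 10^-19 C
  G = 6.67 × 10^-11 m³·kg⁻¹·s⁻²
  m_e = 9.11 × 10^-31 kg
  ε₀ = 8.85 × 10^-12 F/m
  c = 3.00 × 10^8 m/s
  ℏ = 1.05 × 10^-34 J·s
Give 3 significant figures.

3.35 × 10^27

Planck energy: E_P = √(ℏc⁵/G) = 1.96 × 10^9 J
hartree: E_h = m_e e⁴/(4πε₀ℏ)² = 4.38 × 10^-18 J
7.50 × 1.96 × 10^9 / 4.38 × 10^-18 = 3.35 × 10^27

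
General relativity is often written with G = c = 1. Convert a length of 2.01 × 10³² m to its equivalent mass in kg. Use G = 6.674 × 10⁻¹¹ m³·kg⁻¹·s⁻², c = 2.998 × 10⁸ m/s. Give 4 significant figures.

2.707 × 10⁵⁹ kg

Length → mass via c²/G.
2.01 × 10³² m × (c²/G) = 2.707 × 10⁵⁹ kg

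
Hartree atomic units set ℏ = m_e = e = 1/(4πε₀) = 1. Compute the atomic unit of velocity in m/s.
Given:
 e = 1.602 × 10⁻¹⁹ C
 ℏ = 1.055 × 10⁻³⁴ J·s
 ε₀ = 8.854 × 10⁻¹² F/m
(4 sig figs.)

2.186 × 10⁶ m/s

From ℏ = m_e = e = 1/(4πε₀) = 1 the velocity scale is v_au = e²/(4πε₀ℏ).
  = 2.566 × 10⁻³⁸ / 1.174 × 10⁻⁴⁴
  = 2.186 × 10⁶ m/s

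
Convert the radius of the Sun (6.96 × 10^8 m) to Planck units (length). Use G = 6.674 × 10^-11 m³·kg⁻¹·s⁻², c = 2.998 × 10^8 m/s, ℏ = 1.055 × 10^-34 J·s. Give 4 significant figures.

4.306 × 10^43

Planck length: ℓ_P = √(ℏG/c³) = 1.616 × 10^-35 m.
6.96 × 10^8 / 1.616 × 10^-35 = 4.306 × 10^43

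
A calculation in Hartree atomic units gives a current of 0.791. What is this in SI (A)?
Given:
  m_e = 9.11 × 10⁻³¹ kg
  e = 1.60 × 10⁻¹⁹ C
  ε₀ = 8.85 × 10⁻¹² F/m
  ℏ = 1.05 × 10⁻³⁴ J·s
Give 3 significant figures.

One atomic unit of electric current: I_au = e E_h/ℏ = m_e e⁵/((4πε₀)²ℏ³) = 6.67 × 10⁻³ A.
0.791 × 6.67 × 10⁻³ A = 5.28 × 10⁻³ A

5.28 × 10⁻³ A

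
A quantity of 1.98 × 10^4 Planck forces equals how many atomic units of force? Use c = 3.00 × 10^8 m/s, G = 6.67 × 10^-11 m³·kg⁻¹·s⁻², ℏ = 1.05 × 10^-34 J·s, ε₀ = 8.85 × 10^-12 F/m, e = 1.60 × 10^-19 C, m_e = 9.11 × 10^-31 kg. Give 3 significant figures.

2.89 × 10^55

Planck force: F_P = c⁴/G = 1.21 × 10^44 N
atomic unit of force: F_au = E_h/a₀ = m_e²e⁶/((4πε₀)³ℏ⁴) = 8.33 × 10^-8 N
1.98 × 10^4 × 1.21 × 10^44 / 8.33 × 10^-8 = 2.89 × 10^55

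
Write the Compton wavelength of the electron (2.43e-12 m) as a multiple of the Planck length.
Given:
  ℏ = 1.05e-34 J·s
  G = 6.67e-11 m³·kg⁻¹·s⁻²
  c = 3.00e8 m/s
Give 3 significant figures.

1.51e23

Planck length: ℓ_P = √(ℏG/c³) = 1.61e-35 m.
2.43e-12 / 1.61e-35 = 1.51e23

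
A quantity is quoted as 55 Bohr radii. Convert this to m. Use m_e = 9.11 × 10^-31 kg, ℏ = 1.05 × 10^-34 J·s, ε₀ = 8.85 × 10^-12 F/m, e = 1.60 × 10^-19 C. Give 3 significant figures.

One Bohr radius: a₀ = 4πε₀ℏ²/(m_e e²) = 5.26 × 10^-11 m.
55 × 5.26 × 10^-11 m = 2.89 × 10^-9 m

2.89 × 10^-9 m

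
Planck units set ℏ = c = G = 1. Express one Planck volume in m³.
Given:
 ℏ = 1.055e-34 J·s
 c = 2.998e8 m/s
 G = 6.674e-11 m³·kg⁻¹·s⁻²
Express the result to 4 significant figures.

4.224e-105 m³

The unique combination of the constants set to 1 with dimensions of volume is V_P = (ℏG/c³)^(3/2).
  = √(1.784e-209)
  = 4.224e-105 m³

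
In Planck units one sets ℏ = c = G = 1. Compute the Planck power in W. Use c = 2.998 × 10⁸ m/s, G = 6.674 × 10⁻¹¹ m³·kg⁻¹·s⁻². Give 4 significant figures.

P_P = c⁵/G
  = 2.422 × 10⁴² / 6.674 × 10⁻¹¹
  = 3.629 × 10⁵² W

3.629 × 10⁵² W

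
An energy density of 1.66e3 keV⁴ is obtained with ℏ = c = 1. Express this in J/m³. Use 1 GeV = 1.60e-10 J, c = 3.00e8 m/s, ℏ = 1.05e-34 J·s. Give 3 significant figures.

[E]/[L]³ = [E]⁴/(ℏc)³; restore (ℏc)⁻³.
1 GeV⁴ → 1/(ℏc)³ × (1 GeV in J)⁴ = 2.10e37 J/m³.
Convert the energy scale: 1.66e3 keV⁴ = 1.66e-21 GeV⁴.
Result: 1.66e-21 × 2.10e37 = 3.48e16 J/m³.

3.48e16 J/m³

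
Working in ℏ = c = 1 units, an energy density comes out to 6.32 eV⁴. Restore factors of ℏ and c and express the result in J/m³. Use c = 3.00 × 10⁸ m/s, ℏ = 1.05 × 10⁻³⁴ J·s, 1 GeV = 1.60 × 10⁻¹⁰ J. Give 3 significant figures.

133 J/m³

[E]/[L]³ = [E]⁴/(ℏc)³; restore (ℏc)⁻³.
1 GeV⁴ → 1/(ℏc)³ × (1 GeV in J)⁴ = 2.10 × 10³⁷ J/m³.
Convert the energy scale: 6.32 eV⁴ = 6.32 × 10⁻³⁶ GeV⁴.
Result: 6.32 × 10⁻³⁶ × 2.10 × 10³⁷ = 133 J/m³.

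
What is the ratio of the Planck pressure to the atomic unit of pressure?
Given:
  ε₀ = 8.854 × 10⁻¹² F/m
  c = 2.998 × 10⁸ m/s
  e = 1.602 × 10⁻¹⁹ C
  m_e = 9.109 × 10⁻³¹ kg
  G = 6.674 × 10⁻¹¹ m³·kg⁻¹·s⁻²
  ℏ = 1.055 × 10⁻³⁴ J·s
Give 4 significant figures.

Planck pressure: p_P = c⁷/(ℏG²) = 4.632 × 10¹¹³ Pa
atomic unit of pressure: P_au = E_h/a₀³ = m_e⁴e¹⁰/((4πε₀)⁵ℏ⁸) = 2.929 × 10¹³ Pa
ratio = 4.632 × 10¹¹³ / 2.929 × 10¹³ = 1.581 × 10¹⁰⁰

1.581 × 10¹⁰⁰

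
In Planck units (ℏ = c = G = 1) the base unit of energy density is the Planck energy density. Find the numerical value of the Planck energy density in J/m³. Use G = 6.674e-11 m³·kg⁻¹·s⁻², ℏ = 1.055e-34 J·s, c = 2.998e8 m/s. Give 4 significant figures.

u_P = c⁷/(ℏG²)
  = 2.177e59 / 4.699e-55
  = 4.632e113 J/m³

4.632e113 J/m³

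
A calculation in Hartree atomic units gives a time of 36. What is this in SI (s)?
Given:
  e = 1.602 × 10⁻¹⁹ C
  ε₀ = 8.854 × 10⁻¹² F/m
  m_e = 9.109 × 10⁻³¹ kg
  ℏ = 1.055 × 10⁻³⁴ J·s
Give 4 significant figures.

One atomic unit of time: τ_au = (4πε₀)²ℏ³/(m_e e⁴) = 2.423 × 10⁻¹⁷ s.
36 × 2.423 × 10⁻¹⁷ s = 8.722 × 10⁻¹⁶ s

8.722 × 10⁻¹⁶ s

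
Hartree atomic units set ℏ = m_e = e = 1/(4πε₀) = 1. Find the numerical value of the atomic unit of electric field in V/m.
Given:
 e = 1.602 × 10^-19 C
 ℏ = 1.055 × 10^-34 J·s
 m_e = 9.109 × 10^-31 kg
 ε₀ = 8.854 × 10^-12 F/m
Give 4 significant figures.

Dimensional analysis gives E_au = E_h/(e a₀) = m_e²e⁵/((4πε₀)³ℏ⁴).
E_h = 4.354 × 10^-18 J
a₀ = 5.297 × 10^-11 m
E_h/(e·a₀) = 5.131 × 10^11 V/m

5.131 × 10^11 V/m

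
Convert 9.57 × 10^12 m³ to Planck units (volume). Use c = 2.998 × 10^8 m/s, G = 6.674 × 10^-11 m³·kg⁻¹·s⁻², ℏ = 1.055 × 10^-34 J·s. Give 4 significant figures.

2.266 × 10^117

Planck volume: V_P = (ℏG/c³)^(3/2) = 4.224 × 10^-105 m³.
9.57 × 10^12 / 4.224 × 10^-105 = 2.266 × 10^117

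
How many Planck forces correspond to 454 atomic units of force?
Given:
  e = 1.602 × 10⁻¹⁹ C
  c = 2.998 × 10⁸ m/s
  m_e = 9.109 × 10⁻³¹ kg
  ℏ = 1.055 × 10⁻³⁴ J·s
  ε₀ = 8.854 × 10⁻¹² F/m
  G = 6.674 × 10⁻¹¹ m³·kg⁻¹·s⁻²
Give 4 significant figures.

atomic unit of force: F_au = E_h/a₀ = m_e²e⁶/((4πε₀)³ℏ⁴) = 8.220 × 10⁻⁸ N
Planck force: F_P = c⁴/G = 1.210 × 10⁴⁴ N
454 × 8.220 × 10⁻⁸ / 1.210 × 10⁴⁴ = 3.083 × 10⁻⁴⁹

3.083 × 10⁻⁴⁹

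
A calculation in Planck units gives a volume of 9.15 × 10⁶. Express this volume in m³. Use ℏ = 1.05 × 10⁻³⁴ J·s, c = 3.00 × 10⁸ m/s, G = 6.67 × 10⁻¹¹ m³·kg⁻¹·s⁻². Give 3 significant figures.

3.82 × 10⁻⁹⁸ m³

One Planck volume: V_P = (ℏG/c³)^(3/2) = 4.18 × 10⁻¹⁰⁵ m³.
9.15 × 10⁶ × 4.18 × 10⁻¹⁰⁵ m³ = 3.82 × 10⁻⁹⁸ m³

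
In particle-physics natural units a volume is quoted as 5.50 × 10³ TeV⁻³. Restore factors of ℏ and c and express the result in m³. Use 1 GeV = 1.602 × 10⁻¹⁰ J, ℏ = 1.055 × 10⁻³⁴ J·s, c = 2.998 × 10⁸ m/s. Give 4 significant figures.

Volume is [L]³ = [E]⁻³·(ℏc)³.
1 GeV⁻³ → (ℏc)³ × (1 GeV in J)⁻³ = 7.696 × 10⁻⁴⁸ m³.
Convert the energy scale: 5.50 × 10³ TeV⁻³ = 5.50 × 10⁻⁶ GeV⁻³.
Result: 5.50 × 10⁻⁶ × 7.696 × 10⁻⁴⁸ = 4.233 × 10⁻⁵³ m³.

4.233 × 10⁻⁵³ m³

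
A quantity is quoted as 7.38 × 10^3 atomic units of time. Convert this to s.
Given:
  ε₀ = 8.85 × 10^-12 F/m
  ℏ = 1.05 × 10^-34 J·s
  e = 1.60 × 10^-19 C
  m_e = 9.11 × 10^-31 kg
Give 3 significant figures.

One atomic unit of time: τ_au = (4πε₀)²ℏ³/(m_e e⁴) = 2.40 × 10^-17 s.
7.38 × 10^3 × 2.40 × 10^-17 s = 1.77 × 10^-13 s

1.77 × 10^-13 s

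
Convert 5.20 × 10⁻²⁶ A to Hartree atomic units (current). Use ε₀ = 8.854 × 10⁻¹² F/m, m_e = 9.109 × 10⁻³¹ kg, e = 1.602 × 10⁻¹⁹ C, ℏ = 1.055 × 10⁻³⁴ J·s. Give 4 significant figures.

atomic unit of electric current: I_au = e E_h/ℏ = m_e e⁵/((4πε₀)²ℏ³) = 6.612 × 10⁻³ A.
5.20 × 10⁻²⁶ / 6.612 × 10⁻³ = 7.865 × 10⁻²⁴

7.865 × 10⁻²⁴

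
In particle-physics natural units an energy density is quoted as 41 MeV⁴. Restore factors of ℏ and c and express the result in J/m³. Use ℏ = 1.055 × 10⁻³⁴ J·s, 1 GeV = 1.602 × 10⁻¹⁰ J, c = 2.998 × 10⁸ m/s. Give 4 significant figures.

[E]/[L]³ = [E]⁴/(ℏc)³; restore (ℏc)⁻³.
1 GeV⁴ → 1/(ℏc)³ × (1 GeV in J)⁴ = 2.082 × 10³⁷ J/m³.
Convert the energy scale: 41 MeV⁴ = 4.10 × 10⁻¹¹ GeV⁴.
Result: 4.10 × 10⁻¹¹ × 2.082 × 10³⁷ = 8.535 × 10²⁶ J/m³.

8.535 × 10²⁶ J/m³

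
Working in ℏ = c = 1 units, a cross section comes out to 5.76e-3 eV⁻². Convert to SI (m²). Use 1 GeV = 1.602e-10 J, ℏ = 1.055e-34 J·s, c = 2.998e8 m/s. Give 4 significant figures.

2.245e-16 m²

Area is [L]² = [E]⁻²·(ℏc)²; restore (ℏc)².
1 GeV⁻² → (ℏc)² × (1 GeV in J)⁻² = 3.898e-32 m².
Convert the energy scale: 5.76e-3 eV⁻² = 5.76e15 GeV⁻².
Result: 5.76e15 × 3.898e-32 = 2.245e-16 m².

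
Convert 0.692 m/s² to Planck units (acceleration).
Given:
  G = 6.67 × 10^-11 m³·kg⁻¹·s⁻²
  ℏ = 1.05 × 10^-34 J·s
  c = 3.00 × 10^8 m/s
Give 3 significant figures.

Planck acceleration: a_P = √(c⁷/(ℏG)) = 5.59 × 10^51 m/s².
0.692 / 5.59 × 10^51 = 1.24 × 10^-52

1.24 × 10^-52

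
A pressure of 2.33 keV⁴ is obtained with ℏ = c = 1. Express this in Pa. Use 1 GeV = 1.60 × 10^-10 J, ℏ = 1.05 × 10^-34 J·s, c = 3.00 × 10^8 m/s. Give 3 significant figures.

Pressure is [E]/[L]³ = [E]⁴/(ℏc)³.
1 GeV⁴ → 1/(ℏc)³ × (1 GeV in J)⁴ = 2.10 × 10^37 Pa.
Convert the energy scale: 2.33 keV⁴ = 2.33 × 10^-24 GeV⁴.
Result: 2.33 × 10^-24 × 2.10 × 10^37 = 4.89 × 10^13 Pa.

4.89 × 10^13 Pa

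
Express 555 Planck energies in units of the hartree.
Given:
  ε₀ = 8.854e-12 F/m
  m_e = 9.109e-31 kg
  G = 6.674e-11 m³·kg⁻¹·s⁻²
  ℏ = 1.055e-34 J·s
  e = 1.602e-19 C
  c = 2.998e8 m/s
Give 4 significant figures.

2.494e29

Planck energy: E_P = √(ℏc⁵/G) = 1.957e9 J
hartree: E_h = m_e e⁴/(4πε₀ℏ)² = 4.354e-18 J
555 × 1.957e9 / 4.354e-18 = 2.494e29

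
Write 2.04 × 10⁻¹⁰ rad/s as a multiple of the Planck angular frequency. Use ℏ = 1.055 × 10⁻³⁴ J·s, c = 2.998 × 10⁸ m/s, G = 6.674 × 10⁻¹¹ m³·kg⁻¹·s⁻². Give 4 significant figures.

1.100 × 10⁻⁵³

Planck angular frequency: ω_P = √(c⁵/(ℏG)) = 1.855 × 10⁴³ rad/s.
2.04 × 10⁻¹⁰ / 1.855 × 10⁴³ = 1.100 × 10⁻⁵³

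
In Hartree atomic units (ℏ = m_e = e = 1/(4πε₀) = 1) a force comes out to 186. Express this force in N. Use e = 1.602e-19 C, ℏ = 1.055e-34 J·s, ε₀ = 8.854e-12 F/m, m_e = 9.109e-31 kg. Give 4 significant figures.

One atomic unit of force: F_au = E_h/a₀ = m_e²e⁶/((4πε₀)³ℏ⁴) = 8.220e-8 N.
186 × 8.220e-8 N = 1.529e-5 N

1.529e-5 N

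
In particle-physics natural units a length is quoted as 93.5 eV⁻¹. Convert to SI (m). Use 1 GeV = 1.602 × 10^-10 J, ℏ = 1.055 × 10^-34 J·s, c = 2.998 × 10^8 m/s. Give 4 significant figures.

1.846 × 10^-5 m

A length is [E]⁻¹ in ℏ=c=1; restore one factor of ℏc.
1 GeV⁻¹ → ℏc × (1 GeV in J)⁻¹ = 1.974 × 10^-16 m.
Convert the energy scale: 93.5 eV⁻¹ = 9.35 × 10^10 GeV⁻¹.
Result: 9.35 × 10^10 × 1.974 × 10^-16 = 1.846 × 10^-5 m.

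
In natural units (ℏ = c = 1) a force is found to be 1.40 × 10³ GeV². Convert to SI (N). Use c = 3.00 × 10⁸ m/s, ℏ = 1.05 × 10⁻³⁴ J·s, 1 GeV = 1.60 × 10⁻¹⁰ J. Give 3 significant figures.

Force is [E]/[L] = [E]²/(ℏc); restore (ℏc)⁻¹.
1 GeV² → 1/(ℏc) × (1 GeV in J)² = 8.13 × 10⁵ N.
Result: 1.40 × 10³ × 8.13 × 10⁵ = 1.14 × 10⁹ N.

1.14 × 10⁹ N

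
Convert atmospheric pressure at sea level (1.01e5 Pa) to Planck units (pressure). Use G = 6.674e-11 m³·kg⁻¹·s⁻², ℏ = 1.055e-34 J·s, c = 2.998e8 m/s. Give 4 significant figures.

Planck pressure: p_P = c⁷/(ℏG²) = 4.632e113 Pa.
1.01e5 / 4.632e113 = 2.180e-109

2.180e-109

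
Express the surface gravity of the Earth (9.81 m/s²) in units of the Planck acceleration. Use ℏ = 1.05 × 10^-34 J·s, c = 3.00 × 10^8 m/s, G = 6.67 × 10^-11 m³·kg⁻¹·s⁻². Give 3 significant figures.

1.76 × 10^-51

Planck acceleration: a_P = √(c⁷/(ℏG)) = 5.59 × 10^51 m/s².
9.81 / 5.59 × 10^51 = 1.76 × 10^-51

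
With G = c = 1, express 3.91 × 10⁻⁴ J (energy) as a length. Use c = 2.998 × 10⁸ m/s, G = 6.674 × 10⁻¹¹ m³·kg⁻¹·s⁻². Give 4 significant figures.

Energy → length via G/c⁴.
3.91 × 10⁻⁴ J × (G/c⁴) = 3.230 × 10⁻⁴⁸ m

3.230 × 10⁻⁴⁸ m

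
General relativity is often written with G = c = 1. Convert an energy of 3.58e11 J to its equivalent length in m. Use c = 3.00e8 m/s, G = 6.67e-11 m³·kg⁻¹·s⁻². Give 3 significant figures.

2.95e-33 m

Energy → length via G/c⁴.
3.58e11 J × (G/c⁴) = 2.95e-33 m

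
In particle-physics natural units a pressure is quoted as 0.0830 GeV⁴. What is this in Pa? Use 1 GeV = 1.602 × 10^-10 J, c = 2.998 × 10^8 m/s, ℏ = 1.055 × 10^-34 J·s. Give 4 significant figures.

Pressure is [E]/[L]³ = [E]⁴/(ℏc)³.
1 GeV⁴ → 1/(ℏc)³ × (1 GeV in J)⁴ = 2.082 × 10^37 Pa.
Result: 0.0830 × 2.082 × 10^37 = 1.728 × 10^36 Pa.

1.728 × 10^36 Pa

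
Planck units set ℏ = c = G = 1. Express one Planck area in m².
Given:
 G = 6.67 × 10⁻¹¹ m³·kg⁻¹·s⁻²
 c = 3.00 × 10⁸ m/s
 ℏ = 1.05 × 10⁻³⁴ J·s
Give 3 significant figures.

The unique combination of the constants set to 1 with dimensions of area is A_P = ℏG/c³.
  = 7.00 × 10⁻⁴⁵ / 2.70 × 10²⁵
  = 2.59 × 10⁻⁷⁰ m²

2.59 × 10⁻⁷⁰ m²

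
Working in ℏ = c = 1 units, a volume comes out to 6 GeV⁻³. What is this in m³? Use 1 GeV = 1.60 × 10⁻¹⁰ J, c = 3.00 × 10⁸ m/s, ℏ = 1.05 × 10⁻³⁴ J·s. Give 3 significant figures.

4.58 × 10⁻⁴⁷ m³

Volume is [L]³ = [E]⁻³·(ℏc)³.
1 GeV⁻³ → (ℏc)³ × (1 GeV in J)⁻³ = 7.63 × 10⁻⁴⁸ m³.
Result: 6 × 7.63 × 10⁻⁴⁸ = 4.58 × 10⁻⁴⁷ m³.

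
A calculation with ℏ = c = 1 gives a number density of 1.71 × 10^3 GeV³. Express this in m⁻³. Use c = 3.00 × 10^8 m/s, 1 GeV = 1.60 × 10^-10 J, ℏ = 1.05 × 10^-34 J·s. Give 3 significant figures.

2.24 × 10^50 m⁻³

Number density is [L]⁻³ = [E]³/(ℏc)³.
1 GeV³ → 1/(ℏc)³ × (1 GeV in J)³ = 1.31 × 10^47 m⁻³.
Result: 1.71 × 10^3 × 1.31 × 10^47 = 2.24 × 10^50 m⁻³.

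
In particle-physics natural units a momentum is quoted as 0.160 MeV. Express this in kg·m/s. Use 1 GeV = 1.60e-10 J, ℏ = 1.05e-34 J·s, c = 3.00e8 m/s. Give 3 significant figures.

Momentum is [E]/c; divide by c.
1 GeV → 1/c × (1 GeV in J) = 5.33e-19 kg·m/s.
Convert the energy scale: 0.160 MeV = 1.60e-4 GeV.
Result: 1.60e-4 × 5.33e-19 = 8.53e-23 kg·m/s.

8.53e-23 kg·m/s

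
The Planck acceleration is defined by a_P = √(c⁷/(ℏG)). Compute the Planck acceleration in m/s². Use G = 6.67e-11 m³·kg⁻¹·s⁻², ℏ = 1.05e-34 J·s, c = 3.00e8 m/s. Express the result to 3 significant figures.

a_P = √(c⁷/(ℏG))
  = √(3.12e103)
  = 5.59e51 m/s²

5.59e51 m/s²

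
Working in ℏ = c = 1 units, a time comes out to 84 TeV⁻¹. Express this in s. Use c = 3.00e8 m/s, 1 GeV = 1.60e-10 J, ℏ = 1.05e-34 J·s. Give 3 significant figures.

A time is [E]⁻¹ in ℏ=c=1; restore one factor of ℏ.
1 GeV⁻¹ → ℏ × (1 GeV in J)⁻¹ = 6.56e-25 s.
Convert the energy scale: 84 TeV⁻¹ = 0.0840 GeV⁻¹.
Result: 0.0840 × 6.56e-25 = 5.51e-26 s.

5.51e-26 s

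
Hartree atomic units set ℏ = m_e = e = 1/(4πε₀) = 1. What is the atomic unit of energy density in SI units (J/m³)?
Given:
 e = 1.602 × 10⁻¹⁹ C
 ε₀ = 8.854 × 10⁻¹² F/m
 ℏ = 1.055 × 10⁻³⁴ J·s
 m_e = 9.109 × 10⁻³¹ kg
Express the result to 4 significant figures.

Dimensional analysis gives u_au = E_h/a₀³ = m_e⁴e¹⁰/((4πε₀)⁵ℏ⁸).
E_h = 4.354 × 10⁻¹⁸ J
a₀ = 5.297 × 10⁻¹¹ m
E_h/a₀³ = 2.929 × 10¹³ J/m³

2.929 × 10¹³ J/m³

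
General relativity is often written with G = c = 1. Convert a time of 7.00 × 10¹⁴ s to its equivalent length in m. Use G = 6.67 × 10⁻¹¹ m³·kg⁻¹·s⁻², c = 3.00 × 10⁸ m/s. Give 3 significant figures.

2.10 × 10²³ m

Time → length via c.
7.00 × 10¹⁴ s × (c) = 2.10 × 10²³ m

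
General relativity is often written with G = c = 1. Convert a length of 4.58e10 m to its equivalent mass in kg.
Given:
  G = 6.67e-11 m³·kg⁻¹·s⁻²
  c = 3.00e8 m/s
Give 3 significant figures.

Length → mass via c²/G.
4.58e10 m × (c²/G) = 6.18e37 kg

6.18e37 kg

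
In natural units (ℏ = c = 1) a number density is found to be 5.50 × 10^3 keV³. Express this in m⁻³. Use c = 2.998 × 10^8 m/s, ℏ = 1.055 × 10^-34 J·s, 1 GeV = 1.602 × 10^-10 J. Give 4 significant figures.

7.147 × 10^32 m⁻³

Number density is [L]⁻³ = [E]³/(ℏc)³.
1 GeV³ → 1/(ℏc)³ × (1 GeV in J)³ = 1.299 × 10^47 m⁻³.
Convert the energy scale: 5.50 × 10^3 keV³ = 5.50 × 10^-15 GeV³.
Result: 5.50 × 10^-15 × 1.299 × 10^47 = 7.147 × 10^32 m⁻³.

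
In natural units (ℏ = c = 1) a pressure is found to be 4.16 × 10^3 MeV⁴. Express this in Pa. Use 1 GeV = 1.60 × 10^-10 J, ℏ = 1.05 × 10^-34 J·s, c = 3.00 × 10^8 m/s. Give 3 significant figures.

8.72 × 10^28 Pa

Pressure is [E]/[L]³ = [E]⁴/(ℏc)³.
1 GeV⁴ → 1/(ℏc)³ × (1 GeV in J)⁴ = 2.10 × 10^37 Pa.
Convert the energy scale: 4.16 × 10^3 MeV⁴ = 4.16 × 10^-9 GeV⁴.
Result: 4.16 × 10^-9 × 2.10 × 10^37 = 8.72 × 10^28 Pa.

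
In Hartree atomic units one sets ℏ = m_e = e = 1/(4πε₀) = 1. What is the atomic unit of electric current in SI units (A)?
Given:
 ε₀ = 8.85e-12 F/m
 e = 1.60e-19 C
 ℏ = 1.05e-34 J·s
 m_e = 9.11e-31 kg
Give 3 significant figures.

6.67e-3 A

I_au = e E_h/ℏ = m_e e⁵/((4πε₀)²ℏ³)
E_h = 4.38e-18 J
e·E_h/ℏ = 6.67e-3 A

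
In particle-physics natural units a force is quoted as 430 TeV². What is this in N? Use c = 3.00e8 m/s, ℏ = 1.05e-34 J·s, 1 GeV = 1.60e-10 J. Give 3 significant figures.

Force is [E]/[L] = [E]²/(ℏc); restore (ℏc)⁻¹.
1 GeV² → 1/(ℏc) × (1 GeV in J)² = 8.13e5 N.
Convert the energy scale: 430 TeV² = 4.30e8 GeV².
Result: 4.30e8 × 8.13e5 = 3.49e14 N.

3.49e14 N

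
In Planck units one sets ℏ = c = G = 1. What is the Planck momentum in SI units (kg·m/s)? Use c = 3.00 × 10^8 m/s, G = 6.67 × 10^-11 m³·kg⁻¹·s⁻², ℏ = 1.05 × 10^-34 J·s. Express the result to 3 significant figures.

p_P = √(ℏc³/G)
  = √(42.5)
  = 6.52 kg·m/s

6.52 kg·m/s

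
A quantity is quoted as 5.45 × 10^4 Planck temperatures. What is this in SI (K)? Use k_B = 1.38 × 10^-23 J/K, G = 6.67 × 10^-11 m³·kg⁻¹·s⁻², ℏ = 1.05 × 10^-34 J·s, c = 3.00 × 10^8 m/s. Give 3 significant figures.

One Planck temperature: T_P = √(ℏc⁵/G) / k_B = 1.42 × 10^32 K.
5.45 × 10^4 × 1.42 × 10^32 K = 7.72 × 10^36 K

7.72 × 10^36 K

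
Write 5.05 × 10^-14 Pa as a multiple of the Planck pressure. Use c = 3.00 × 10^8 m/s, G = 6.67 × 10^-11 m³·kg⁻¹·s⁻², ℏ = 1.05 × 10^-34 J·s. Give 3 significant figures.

1.08 × 10^-127

Planck pressure: p_P = c⁷/(ℏG²) = 4.68 × 10^113 Pa.
5.05 × 10^-14 / 4.68 × 10^113 = 1.08 × 10^-127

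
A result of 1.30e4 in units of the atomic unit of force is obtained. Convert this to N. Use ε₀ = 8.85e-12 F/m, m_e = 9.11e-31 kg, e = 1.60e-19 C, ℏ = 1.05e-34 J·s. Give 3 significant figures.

One atomic unit of force: F_au = E_h/a₀ = m_e²e⁶/((4πε₀)³ℏ⁴) = 8.33e-8 N.
1.30e4 × 8.33e-8 N = 1.08e-3 N

1.08e-3 N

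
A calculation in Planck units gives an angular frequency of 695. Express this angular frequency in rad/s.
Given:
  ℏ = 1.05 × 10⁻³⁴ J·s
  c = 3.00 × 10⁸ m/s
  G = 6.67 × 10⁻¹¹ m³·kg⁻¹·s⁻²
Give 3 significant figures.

One Planck angular frequency: ω_P = √(c⁵/(ℏG)) = 1.86 × 10⁴³ rad/s.
695 × 1.86 × 10⁴³ rad/s = 1.29 × 10⁴⁶ rad/s

1.29 × 10⁴⁶ rad/s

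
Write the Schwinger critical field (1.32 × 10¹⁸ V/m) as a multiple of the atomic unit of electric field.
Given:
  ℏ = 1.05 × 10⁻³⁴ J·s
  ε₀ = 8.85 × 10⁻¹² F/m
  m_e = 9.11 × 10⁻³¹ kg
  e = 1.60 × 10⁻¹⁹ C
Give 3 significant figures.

atomic unit of electric field: E_au = E_h/(e a₀) = m_e²e⁵/((4πε₀)³ℏ⁴) = 5.20 × 10¹¹ V/m.
1.32 × 10¹⁸ / 5.20 × 10¹¹ = 2.54 × 10⁶

2.54 × 10⁶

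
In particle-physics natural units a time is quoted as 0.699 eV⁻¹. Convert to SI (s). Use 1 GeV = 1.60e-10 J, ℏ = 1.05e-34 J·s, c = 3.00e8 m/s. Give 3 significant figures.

4.59e-16 s

A time is [E]⁻¹ in ℏ=c=1; restore one factor of ℏ.
1 GeV⁻¹ → ℏ × (1 GeV in J)⁻¹ = 6.56e-25 s.
Convert the energy scale: 0.699 eV⁻¹ = 6.99e8 GeV⁻¹.
Result: 6.99e8 × 6.56e-25 = 4.59e-16 s.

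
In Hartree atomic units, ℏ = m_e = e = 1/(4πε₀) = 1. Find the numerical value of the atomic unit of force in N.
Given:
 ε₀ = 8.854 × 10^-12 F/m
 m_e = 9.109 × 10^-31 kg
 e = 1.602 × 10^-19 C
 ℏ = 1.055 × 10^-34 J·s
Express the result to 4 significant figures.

The unique combination of the constants set to 1 with dimensions of force is F_au = E_h/a₀ = m_e²e⁶/((4πε₀)³ℏ⁴).
E_h = 4.354 × 10^-18 J
a₀ = 5.297 × 10^-11 m
E_h/a₀ = 8.220 × 10^-8 N

8.220 × 10^-8 N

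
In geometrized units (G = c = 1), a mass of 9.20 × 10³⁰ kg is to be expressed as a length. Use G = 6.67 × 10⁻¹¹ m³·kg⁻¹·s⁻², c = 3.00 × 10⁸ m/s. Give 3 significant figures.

In G = c = 1 units mass has dimensions of length; the conversion factor is G/c².
9.20 × 10³⁰ kg × (G/c²) = 6.82 × 10³ m

6.82 × 10³ m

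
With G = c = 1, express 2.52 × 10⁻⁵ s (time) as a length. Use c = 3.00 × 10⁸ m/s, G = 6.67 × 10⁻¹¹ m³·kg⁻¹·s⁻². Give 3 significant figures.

7.56 × 10³ m

Time → length via c.
2.52 × 10⁻⁵ s × (c) = 7.56 × 10³ m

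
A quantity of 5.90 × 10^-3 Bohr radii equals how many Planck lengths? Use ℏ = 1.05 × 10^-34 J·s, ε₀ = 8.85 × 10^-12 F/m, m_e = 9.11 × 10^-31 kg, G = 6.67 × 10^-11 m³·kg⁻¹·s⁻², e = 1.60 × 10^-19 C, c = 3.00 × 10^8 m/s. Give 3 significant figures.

1.93 × 10^22

Bohr radius: a₀ = 4πε₀ℏ²/(m_e e²) = 5.26 × 10^-11 m
Planck length: ℓ_P = √(ℏG/c³) = 1.61 × 10^-35 m
5.90 × 10^-3 × 5.26 × 10^-11 / 1.61 × 10^-35 = 1.93 × 10^22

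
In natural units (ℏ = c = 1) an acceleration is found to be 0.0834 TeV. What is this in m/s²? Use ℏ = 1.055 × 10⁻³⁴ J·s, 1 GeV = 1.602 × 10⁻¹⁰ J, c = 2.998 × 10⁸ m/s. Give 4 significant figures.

3.797 × 10³⁴ m/s²

Acceleration is [L]/[T]² = c·[E]/ℏ.
1 GeV → c/ℏ × (1 GeV in J) = 4.552 × 10³² m/s².
Convert the energy scale: 0.0834 TeV = 83.4 GeV.
Result: 83.4 × 4.552 × 10³² = 3.797 × 10³⁴ m/s².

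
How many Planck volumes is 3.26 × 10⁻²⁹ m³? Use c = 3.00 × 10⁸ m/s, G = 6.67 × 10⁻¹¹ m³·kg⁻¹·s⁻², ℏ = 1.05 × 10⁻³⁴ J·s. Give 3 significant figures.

7.80 × 10⁷⁵

Planck volume: V_P = (ℏG/c³)^(3/2) = 4.18 × 10⁻¹⁰⁵ m³.
3.26 × 10⁻²⁹ / 4.18 × 10⁻¹⁰⁵ = 7.80 × 10⁷⁵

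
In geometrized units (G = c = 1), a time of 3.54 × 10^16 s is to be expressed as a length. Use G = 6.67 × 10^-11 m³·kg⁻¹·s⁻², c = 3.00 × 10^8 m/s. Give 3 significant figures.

1.06 × 10^25 m

Time → length via c.
3.54 × 10^16 s × (c) = 1.06 × 10^25 m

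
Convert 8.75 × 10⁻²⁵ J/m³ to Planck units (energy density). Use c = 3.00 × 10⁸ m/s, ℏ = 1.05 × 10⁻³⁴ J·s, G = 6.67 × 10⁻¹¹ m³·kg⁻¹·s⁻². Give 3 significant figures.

Planck energy density: u_P = c⁷/(ℏG²) = 4.68 × 10¹¹³ J/m³.
8.75 × 10⁻²⁵ / 4.68 × 10¹¹³ = 1.87 × 10⁻¹³⁸

1.87 × 10⁻¹³⁸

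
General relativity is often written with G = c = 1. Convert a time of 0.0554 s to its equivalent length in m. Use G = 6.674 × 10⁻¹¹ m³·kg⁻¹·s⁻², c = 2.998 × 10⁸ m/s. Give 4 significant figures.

Time → length via c.
0.0554 s × (c) = 1.661 × 10⁷ m

1.661 × 10⁷ m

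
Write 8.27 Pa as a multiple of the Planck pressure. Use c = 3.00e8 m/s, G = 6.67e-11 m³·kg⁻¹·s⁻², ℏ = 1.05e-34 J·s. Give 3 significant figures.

Planck pressure: p_P = c⁷/(ℏG²) = 4.68e113 Pa.
8.27 / 4.68e113 = 1.77e-113

1.77e-113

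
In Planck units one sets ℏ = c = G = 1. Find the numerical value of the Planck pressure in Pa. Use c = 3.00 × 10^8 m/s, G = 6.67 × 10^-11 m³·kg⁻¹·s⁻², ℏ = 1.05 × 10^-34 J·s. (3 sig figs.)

p_P = c⁷/(ℏG²)
  = 2.19 × 10^59 / 4.67 × 10^-55
  = 4.68 × 10^113 Pa

4.68 × 10^113 Pa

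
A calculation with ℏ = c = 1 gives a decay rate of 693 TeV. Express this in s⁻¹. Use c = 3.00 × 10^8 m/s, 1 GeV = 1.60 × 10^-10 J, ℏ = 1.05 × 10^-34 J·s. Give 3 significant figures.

A rate is [E]/ℏ; divide by ℏ.
1 GeV → 1/ℏ × (1 GeV in J) = 1.52 × 10^24 s⁻¹.
Convert the energy scale: 693 TeV = 6.93 × 10^5 GeV.
Result: 6.93 × 10^5 × 1.52 × 10^24 = 1.06 × 10^30 s⁻¹.

1.06 × 10^30 s⁻¹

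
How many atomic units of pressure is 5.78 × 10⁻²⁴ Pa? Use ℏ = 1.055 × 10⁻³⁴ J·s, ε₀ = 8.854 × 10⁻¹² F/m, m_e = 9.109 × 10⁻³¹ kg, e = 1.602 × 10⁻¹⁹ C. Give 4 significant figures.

1.973 × 10⁻³⁷

atomic unit of pressure: P_au = E_h/a₀³ = m_e⁴e¹⁰/((4πε₀)⁵ℏ⁸) = 2.929 × 10¹³ Pa.
5.78 × 10⁻²⁴ / 2.929 × 10¹³ = 1.973 × 10⁻³⁷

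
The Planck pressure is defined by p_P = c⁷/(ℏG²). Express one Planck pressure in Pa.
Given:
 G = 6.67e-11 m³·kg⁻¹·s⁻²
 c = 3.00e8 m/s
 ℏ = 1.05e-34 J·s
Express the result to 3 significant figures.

4.68e113 Pa

p_P = c⁷/(ℏG²)
  = 2.19e59 / 4.67e-55
  = 4.68e113 Pa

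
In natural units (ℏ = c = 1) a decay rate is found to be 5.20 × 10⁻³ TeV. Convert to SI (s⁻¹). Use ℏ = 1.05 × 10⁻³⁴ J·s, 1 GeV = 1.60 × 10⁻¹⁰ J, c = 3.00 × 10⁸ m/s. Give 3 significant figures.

7.92 × 10²⁴ s⁻¹

A rate is [E]/ℏ; divide by ℏ.
1 GeV → 1/ℏ × (1 GeV in J) = 1.52 × 10²⁴ s⁻¹.
Convert the energy scale: 5.20 × 10⁻³ TeV = 5.20 GeV.
Result: 5.20 × 1.52 × 10²⁴ = 7.92 × 10²⁴ s⁻¹.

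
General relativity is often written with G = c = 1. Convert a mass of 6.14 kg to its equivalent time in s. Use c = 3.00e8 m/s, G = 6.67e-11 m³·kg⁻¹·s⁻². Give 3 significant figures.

Mass → time via G/c³.
6.14 kg × (G/c³) = 1.52e-35 s

1.52e-35 s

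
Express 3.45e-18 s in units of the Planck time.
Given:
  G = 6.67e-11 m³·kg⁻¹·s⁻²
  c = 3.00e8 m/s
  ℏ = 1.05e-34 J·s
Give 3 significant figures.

6.43e25

Planck time: t_P = √(ℏG/c⁵) = 5.37e-44 s.
3.45e-18 / 5.37e-44 = 6.43e25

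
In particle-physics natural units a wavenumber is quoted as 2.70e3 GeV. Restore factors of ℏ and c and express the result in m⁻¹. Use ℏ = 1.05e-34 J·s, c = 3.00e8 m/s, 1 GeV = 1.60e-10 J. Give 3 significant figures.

Inverse length is [E]/(ℏc).
1 GeV → 1/(ℏc) × (1 GeV in J) = 5.08e15 m⁻¹.
Result: 2.70e3 × 5.08e15 = 1.37e19 m⁻¹.

1.37e19 m⁻¹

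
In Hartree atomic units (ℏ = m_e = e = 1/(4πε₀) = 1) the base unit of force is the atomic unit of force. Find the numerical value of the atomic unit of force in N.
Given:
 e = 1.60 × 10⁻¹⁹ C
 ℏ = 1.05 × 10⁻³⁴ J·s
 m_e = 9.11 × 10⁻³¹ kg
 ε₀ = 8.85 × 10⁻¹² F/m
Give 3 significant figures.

F_au = E_h/a₀ = m_e²e⁶/((4πε₀)³ℏ⁴)
E_h = 4.38 × 10⁻¹⁸ J
a₀ = 5.26 × 10⁻¹¹ m
E_h/a₀ = 8.33 × 10⁻⁸ N

8.33 × 10⁻⁸ N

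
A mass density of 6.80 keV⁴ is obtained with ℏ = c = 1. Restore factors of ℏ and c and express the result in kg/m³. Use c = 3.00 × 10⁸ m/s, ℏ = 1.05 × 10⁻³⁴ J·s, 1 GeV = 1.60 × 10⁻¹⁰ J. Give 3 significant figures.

Mass density is [E]/(c²[L]³) = [E]⁴/(ℏ³c⁵).
1 GeV⁴ → 1/(ℏ³c⁵) × (1 GeV in J)⁴ = 2.33 × 10²⁰ kg/m³.
Convert the energy scale: 6.80 keV⁴ = 6.80 × 10⁻²⁴ GeV⁴.
Result: 6.80 × 10⁻²⁴ × 2.33 × 10²⁰ = 1.58 × 10⁻³ kg/m³.

1.58 × 10⁻³ kg/m³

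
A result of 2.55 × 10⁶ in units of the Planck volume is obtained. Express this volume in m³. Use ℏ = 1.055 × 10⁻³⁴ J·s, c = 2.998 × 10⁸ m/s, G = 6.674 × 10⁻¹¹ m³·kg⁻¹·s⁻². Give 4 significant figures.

1.077 × 10⁻⁹⁸ m³

One Planck volume: V_P = (ℏG/c³)^(3/2) = 4.224 × 10⁻¹⁰⁵ m³.
2.55 × 10⁶ × 4.224 × 10⁻¹⁰⁵ m³ = 1.077 × 10⁻⁹⁸ m³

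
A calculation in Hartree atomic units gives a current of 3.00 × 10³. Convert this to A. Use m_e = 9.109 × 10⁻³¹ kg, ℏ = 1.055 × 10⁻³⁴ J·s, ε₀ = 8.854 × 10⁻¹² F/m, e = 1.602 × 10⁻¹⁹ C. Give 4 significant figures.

One atomic unit of electric current: I_au = e E_h/ℏ = m_e e⁵/((4πε₀)²ℏ³) = 6.612 × 10⁻³ A.
3.00 × 10³ × 6.612 × 10⁻³ A = 19.84 A

19.84 A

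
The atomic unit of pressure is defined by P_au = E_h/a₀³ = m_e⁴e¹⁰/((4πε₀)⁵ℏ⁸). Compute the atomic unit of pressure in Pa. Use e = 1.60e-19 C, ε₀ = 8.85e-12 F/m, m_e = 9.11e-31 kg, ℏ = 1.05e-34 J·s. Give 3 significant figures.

3.01e13 Pa

P_au = E_h/a₀³ = m_e⁴e¹⁰/((4πε₀)⁵ℏ⁸)
E_h = 4.38e-18 J
a₀ = 5.26e-11 m
E_h/a₀³ = 3.01e13 Pa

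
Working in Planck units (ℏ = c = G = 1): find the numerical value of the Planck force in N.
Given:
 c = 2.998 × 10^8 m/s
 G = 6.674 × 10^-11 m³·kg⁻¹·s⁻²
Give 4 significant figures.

The unique combination of the constants set to 1 with dimensions of force is F_P = c⁴/G.
  = 8.078 × 10^33 / 6.674 × 10^-11
  = 1.210 × 10^44 N

1.210 × 10^44 N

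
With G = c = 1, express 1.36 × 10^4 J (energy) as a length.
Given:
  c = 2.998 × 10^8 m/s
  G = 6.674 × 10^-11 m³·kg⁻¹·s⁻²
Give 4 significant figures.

Energy → length via G/c⁴.
1.36 × 10^4 J × (G/c⁴) = 1.124 × 10^-40 m

1.124 × 10^-40 m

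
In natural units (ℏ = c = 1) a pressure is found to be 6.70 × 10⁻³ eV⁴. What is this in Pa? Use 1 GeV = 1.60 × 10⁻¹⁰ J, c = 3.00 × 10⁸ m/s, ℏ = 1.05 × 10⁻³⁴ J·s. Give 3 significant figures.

0.140 Pa

Pressure is [E]/[L]³ = [E]⁴/(ℏc)³.
1 GeV⁴ → 1/(ℏc)³ × (1 GeV in J)⁴ = 2.10 × 10³⁷ Pa.
Convert the energy scale: 6.70 × 10⁻³ eV⁴ = 6.70 × 10⁻³⁹ GeV⁴.
Result: 6.70 × 10⁻³⁹ × 2.10 × 10³⁷ = 0.140 Pa.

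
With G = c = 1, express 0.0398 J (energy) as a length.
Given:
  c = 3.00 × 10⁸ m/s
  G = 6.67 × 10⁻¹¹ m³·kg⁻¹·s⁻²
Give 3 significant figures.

3.28 × 10⁻⁴⁶ m

Energy → length via G/c⁴.
0.0398 J × (G/c⁴) = 3.28 × 10⁻⁴⁶ m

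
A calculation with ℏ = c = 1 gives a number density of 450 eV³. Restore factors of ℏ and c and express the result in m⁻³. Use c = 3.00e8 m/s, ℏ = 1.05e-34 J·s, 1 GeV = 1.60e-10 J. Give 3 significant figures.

5.90e22 m⁻³

Number density is [L]⁻³ = [E]³/(ℏc)³.
1 GeV³ → 1/(ℏc)³ × (1 GeV in J)³ = 1.31e47 m⁻³.
Convert the energy scale: 450 eV³ = 4.50e-25 GeV³.
Result: 4.50e-25 × 1.31e47 = 5.90e22 m⁻³.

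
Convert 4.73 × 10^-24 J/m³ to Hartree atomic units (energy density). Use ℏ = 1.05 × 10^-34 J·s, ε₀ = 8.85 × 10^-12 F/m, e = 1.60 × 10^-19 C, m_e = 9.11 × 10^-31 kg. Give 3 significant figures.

atomic unit of energy density: u_au = E_h/a₀³ = m_e⁴e¹⁰/((4πε₀)⁵ℏ⁸) = 3.01 × 10^13 J/m³.
4.73 × 10^-24 / 3.01 × 10^13 = 1.57 × 10^-37

1.57 × 10^-37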